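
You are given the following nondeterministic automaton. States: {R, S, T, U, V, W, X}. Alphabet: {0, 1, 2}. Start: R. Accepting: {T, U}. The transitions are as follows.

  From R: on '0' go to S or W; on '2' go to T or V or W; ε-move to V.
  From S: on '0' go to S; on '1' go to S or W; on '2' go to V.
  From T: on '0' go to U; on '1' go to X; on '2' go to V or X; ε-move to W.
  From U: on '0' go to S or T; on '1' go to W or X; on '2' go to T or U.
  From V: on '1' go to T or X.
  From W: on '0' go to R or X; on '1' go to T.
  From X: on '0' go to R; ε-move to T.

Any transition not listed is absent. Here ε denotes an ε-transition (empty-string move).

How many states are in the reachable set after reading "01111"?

Start: ε-closure({R}) = {R, V}.
Read '0': {R, V} → {S, W}.
Read '1': {S, W} → {S, T, W}.
Read '1': {S, T, W} → {S, T, W, X}.
Read '1': {S, T, W, X} → {S, T, W, X}.
Read '1': {S, T, W, X} → {S, T, W, X}.
That set has 4 states.

4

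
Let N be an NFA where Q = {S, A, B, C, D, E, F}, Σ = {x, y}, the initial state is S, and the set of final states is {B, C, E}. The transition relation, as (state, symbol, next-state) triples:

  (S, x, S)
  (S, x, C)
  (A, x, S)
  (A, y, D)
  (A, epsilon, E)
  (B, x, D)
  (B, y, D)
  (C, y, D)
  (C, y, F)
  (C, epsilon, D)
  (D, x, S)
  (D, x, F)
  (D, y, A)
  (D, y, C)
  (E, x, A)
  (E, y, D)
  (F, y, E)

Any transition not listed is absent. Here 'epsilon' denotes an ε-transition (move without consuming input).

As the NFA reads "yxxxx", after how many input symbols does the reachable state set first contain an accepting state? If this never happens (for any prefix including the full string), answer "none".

none

Start in {S}.
Read 'y': S→∅; now ∅.
The set is empty and remains empty for the remaining 4 symbols.
No reachable set along the way intersects F.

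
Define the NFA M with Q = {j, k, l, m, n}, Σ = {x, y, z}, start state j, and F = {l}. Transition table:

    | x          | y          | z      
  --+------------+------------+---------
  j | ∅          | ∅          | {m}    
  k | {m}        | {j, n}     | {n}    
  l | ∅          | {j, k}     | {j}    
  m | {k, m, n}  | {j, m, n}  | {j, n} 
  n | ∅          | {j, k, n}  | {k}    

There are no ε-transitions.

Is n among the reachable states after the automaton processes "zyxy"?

Start in {j}.
Read 'z': j→{m}; now {m}.
Read 'y': m→{j, m, n}; now {j, m, n}.
Read 'x': j→∅, m→{k, m, n}, n→∅; now {k, m, n}.
Read 'y': k→{j, n}, m→{j, m, n}, n→{j, k, n}; now {j, k, m, n}.
State n is in {j, k, m, n}.

Yes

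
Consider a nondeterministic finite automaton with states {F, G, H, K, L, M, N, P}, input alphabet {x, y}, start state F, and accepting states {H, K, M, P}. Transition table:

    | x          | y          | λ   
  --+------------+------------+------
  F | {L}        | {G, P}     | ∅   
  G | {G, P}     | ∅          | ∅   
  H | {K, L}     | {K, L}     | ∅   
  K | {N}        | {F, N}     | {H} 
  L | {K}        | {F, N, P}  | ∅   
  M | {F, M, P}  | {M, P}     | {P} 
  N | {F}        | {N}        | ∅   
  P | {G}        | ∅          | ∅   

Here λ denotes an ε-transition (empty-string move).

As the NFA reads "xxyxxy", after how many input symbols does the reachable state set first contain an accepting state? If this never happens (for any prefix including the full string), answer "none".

2

Start in {F}.
Read 'x': F→{L}; now {L}.
Read 'x': L→{K}; union {K}; ε-closure = {H, K}.
None of the earlier sets intersect F, but {H, K} does.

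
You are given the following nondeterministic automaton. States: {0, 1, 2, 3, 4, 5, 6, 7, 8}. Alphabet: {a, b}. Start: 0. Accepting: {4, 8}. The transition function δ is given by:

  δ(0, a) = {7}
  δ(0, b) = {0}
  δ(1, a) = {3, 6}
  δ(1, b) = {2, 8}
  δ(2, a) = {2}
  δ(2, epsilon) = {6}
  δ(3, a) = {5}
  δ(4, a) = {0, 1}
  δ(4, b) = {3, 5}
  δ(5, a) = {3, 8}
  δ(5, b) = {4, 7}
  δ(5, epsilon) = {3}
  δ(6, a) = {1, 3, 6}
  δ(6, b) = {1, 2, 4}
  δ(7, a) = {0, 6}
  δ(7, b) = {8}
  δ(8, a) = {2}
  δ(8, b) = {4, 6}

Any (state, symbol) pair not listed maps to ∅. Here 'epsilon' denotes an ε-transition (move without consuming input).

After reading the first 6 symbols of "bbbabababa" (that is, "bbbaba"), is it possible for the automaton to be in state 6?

Yes

Start in {0}.
Read 'b': {0} → {0}.
Read 'b': {0} → {0}.
Read 'b': {0} → {0}.
Read 'a': {0} → {7}.
Read 'b': {7} → {8}.
Read 'a': {8} → {2, 6}.
State 6 is in {2, 6}.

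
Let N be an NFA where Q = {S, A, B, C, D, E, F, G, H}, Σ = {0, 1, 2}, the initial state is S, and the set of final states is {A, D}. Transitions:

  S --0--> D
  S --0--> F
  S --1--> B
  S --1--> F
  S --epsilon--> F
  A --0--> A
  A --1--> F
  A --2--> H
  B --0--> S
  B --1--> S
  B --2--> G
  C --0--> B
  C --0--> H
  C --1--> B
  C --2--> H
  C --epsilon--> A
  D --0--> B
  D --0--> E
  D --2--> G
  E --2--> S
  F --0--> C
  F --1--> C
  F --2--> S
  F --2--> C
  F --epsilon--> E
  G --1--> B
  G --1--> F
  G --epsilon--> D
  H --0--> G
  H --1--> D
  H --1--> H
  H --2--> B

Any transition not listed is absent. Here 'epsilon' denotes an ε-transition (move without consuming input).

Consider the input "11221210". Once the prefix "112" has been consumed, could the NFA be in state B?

Start: ε-closure({S}) = {S, E, F}.
Read '1': S→{B, F}, E→∅, F→{C}; union {B, C, F}; ε-closure = {A, B, C, E, F}.
Read '1': A→{F}, B→{S}, C→{B}, E→∅, F→{C}; union {S, B, C, F}; ε-closure = {S, A, B, C, E, F}.
Read '2': S→∅, A→{H}, B→{G}, C→{H}, E→{S}, F→{S, C}; union {S, C, G, H}; ε-closure = {S, A, C, D, E, F, G, H}.
State B is not in {S, A, C, D, E, F, G, H}.

No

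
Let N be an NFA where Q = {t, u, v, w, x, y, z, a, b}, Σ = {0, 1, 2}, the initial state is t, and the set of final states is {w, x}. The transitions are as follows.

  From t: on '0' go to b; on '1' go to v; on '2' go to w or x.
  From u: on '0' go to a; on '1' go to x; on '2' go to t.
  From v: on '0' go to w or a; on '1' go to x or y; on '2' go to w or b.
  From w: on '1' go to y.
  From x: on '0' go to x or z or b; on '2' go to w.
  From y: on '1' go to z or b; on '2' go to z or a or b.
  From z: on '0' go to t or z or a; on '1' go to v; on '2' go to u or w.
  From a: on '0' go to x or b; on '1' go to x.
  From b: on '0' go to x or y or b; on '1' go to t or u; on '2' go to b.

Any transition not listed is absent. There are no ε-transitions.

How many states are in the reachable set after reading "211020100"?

Start in {t}.
Read '2': {t} → {w, x}.
Read '1': {w, x} → {y}.
Read '1': {y} → {z, b}.
Read '0': {z, b} → {t, x, y, z, a, b}.
Read '2': {t, x, y, z, a, b} → {u, w, x, z, a, b}.
Read '0': {u, w, x, z, a, b} → {t, x, y, z, a, b}.
Read '1': {t, x, y, z, a, b} → {t, u, v, x, z, b}.
Read '0': {t, u, v, x, z, b} → {t, w, x, y, z, a, b}.
Read '0': {t, w, x, y, z, a, b} → {t, x, y, z, a, b}.
That set has 6 states.

6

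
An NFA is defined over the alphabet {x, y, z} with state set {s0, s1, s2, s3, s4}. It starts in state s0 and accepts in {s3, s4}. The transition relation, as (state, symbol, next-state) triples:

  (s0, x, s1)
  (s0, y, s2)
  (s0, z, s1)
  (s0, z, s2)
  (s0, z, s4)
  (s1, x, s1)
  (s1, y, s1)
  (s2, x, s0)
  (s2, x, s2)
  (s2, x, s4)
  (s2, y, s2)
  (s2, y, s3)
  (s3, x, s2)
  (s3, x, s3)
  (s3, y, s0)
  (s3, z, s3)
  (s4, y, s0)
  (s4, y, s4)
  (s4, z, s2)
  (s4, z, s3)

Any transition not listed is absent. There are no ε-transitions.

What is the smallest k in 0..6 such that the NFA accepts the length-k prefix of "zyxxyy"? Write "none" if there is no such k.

Start in {s0}.
Read 'z': s0→{s1, s2, s4}; now {s1, s2, s4}.
None of the earlier sets intersect F, but {s1, s2, s4} does.

1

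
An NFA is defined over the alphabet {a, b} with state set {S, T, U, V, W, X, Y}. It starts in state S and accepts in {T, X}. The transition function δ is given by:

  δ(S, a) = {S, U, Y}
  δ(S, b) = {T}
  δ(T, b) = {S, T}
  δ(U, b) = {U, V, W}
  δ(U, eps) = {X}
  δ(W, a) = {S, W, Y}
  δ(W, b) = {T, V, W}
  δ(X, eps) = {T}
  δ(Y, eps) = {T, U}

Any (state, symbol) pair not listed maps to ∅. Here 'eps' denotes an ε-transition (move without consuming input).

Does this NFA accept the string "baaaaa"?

No

Start in {S}.
Read 'b': S→{T}; now {T}.
Read 'a': T→∅; now ∅.
The set is empty and remains empty for the remaining 4 symbols.
The final set ∅ contains no accepting state.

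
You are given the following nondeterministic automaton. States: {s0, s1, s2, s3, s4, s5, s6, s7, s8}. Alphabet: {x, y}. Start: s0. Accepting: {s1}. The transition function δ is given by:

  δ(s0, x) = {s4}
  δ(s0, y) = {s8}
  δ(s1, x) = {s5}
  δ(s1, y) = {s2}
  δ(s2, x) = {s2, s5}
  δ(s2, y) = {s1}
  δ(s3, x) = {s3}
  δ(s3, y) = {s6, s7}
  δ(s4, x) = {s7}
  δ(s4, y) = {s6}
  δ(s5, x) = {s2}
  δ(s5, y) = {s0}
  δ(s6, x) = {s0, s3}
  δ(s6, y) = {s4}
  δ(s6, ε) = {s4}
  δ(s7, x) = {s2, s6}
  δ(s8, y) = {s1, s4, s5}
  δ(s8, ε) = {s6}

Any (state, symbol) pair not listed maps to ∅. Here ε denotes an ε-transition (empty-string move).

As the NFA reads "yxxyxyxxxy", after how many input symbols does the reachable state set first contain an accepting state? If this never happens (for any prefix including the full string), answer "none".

Start in {s0}.
Read 'y': {s0} → {s4, s6, s8}.
Read 'x': {s4, s6, s8} → {s0, s3, s7}.
Read 'x': {s0, s3, s7} → {s2, s3, s4, s6}.
Read 'y': {s2, s3, s4, s6} → {s1, s4, s6, s7}.
None of the earlier sets intersect F, but {s1, s4, s6, s7} does.

4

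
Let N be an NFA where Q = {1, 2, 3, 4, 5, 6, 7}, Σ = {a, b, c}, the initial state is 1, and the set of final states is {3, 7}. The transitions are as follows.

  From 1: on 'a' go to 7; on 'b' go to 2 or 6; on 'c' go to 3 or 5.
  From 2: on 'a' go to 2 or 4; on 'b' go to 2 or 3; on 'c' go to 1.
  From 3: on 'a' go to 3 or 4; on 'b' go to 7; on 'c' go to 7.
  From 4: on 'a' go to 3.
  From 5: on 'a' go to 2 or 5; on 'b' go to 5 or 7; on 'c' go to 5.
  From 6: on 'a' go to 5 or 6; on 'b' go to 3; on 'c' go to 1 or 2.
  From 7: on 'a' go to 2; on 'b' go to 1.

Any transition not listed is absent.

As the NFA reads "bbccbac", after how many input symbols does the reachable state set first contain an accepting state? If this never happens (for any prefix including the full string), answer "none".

2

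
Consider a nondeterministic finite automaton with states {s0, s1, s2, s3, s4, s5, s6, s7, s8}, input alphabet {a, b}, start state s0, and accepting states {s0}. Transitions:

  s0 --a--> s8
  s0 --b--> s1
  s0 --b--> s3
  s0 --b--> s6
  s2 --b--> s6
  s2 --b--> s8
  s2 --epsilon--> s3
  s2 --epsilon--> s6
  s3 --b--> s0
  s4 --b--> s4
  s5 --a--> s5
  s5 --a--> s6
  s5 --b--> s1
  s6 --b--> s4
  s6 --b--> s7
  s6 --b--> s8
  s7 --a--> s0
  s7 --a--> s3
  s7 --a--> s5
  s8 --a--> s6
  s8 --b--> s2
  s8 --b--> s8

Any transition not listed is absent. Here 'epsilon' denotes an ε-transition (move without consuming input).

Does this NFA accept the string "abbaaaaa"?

Start in {s0}.
Read 'a': s0→{s8}; now {s8}.
Read 'b': s8→{s2, s8}; union {s2, s8}; ε-closure = {s2, s3, s6, s8}.
Read 'b': s2→{s6, s8}, s3→{s0}, s6→{s4, s7, s8}, s8→{s2, s8}; union {s0, s2, s4, s6, s7, s8}; ε-closure = {s0, s2, s3, s4, s6, s7, s8}.
Read 'a': s0→{s8}, s2→∅, s3→∅, s4→∅, s6→∅, s7→{s0, s3, s5}, s8→{s6}; now {s0, s3, s5, s6, s8}.
Read 'a': s0→{s8}, s3→∅, s5→{s5, s6}, s6→∅, s8→{s6}; now {s5, s6, s8}.
Read 'a': s5→{s5, s6}, s6→∅, s8→{s6}; now {s5, s6}.
Read 'a': s5→{s5, s6}, s6→∅; now {s5, s6}.
Read 'a': s5→{s5, s6}, s6→∅; now {s5, s6}.
The final set {s5, s6} contains no accepting state.

No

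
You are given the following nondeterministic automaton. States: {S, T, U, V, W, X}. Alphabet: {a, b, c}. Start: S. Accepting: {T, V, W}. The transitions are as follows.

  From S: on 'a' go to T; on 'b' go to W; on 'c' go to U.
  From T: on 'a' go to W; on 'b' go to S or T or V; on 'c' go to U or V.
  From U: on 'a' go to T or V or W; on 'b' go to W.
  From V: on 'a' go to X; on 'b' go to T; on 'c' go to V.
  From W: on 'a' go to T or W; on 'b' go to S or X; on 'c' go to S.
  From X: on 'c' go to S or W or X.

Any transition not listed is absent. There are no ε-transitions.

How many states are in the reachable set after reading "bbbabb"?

4

Start in {S}.
Read 'b': S→{W}; now {W}.
Read 'b': W→{S, X}; now {S, X}.
Read 'b': S→{W}, X→∅; now {W}.
Read 'a': W→{T, W}; now {T, W}.
Read 'b': T→{S, T, V}, W→{S, X}; now {S, T, V, X}.
Read 'b': S→{W}, T→{S, T, V}, V→{T}, X→∅; now {S, T, V, W}.
That set has 4 states.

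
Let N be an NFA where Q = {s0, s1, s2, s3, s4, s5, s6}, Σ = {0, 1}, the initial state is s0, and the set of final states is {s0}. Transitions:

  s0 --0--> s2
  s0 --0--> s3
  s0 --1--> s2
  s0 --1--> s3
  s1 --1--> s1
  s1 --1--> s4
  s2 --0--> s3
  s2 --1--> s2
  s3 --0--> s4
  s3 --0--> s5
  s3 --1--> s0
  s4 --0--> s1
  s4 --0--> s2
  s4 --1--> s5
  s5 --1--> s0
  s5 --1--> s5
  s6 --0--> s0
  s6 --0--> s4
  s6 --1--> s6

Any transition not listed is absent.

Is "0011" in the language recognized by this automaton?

Start in {s0}.
Read '0': s0→{s2, s3}; now {s2, s3}.
Read '0': s2→{s3}, s3→{s4, s5}; now {s3, s4, s5}.
Read '1': s3→{s0}, s4→{s5}, s5→{s0, s5}; now {s0, s5}.
Read '1': s0→{s2, s3}, s5→{s0, s5}; now {s0, s2, s3, s5}.
The final set {s0, s2, s3, s5} contains the accepting state s0.

Yes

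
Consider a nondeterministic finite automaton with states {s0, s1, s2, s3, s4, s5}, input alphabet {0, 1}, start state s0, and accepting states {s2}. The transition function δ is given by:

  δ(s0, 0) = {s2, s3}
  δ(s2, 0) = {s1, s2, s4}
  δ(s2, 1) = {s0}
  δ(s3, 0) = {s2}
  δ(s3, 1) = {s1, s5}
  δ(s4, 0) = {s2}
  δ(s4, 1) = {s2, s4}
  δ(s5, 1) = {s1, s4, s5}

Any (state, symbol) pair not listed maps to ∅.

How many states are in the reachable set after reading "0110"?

1

Start in {s0}.
Read '0': s0→{s2, s3}; now {s2, s3}.
Read '1': s2→{s0}, s3→{s1, s5}; now {s0, s1, s5}.
Read '1': s0→∅, s1→∅, s5→{s1, s4, s5}; now {s1, s4, s5}.
Read '0': s1→∅, s4→{s2}, s5→∅; now {s2}.
That set has 1 state.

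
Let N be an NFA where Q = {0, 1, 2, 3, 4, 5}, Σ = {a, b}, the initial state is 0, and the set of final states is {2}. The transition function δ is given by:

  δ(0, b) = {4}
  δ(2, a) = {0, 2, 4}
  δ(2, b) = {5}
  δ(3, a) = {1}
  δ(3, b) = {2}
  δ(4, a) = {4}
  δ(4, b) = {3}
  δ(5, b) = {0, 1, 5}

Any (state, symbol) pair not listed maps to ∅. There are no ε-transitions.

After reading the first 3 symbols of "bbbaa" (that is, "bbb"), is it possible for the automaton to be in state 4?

No

Start in {0}.
Read 'b': {0} → {4}.
Read 'b': {4} → {3}.
Read 'b': {3} → {2}.
State 4 is not in {2}.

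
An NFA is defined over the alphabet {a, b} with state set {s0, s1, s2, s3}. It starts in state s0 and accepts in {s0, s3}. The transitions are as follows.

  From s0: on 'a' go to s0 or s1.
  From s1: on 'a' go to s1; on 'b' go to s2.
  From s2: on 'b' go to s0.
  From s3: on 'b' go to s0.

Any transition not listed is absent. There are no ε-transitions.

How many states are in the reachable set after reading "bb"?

0

Start in {s0}.
Read 'b': {s0} → ∅.
The set is empty and remains empty for the remaining 1 symbol.
That set has 0 states.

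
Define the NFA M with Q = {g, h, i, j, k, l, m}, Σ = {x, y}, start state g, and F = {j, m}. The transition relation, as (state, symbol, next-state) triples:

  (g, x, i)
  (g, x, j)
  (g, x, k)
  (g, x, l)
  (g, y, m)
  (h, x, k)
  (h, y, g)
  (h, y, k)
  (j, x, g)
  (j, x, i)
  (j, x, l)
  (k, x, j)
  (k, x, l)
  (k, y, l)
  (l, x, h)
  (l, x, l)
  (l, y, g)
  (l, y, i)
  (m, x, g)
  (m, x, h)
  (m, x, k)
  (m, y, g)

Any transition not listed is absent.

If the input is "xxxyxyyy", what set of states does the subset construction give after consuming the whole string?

Start in {g}.
Read 'x': {g} → {i, j, k, l}.
Read 'x': {i, j, k, l} → {g, h, i, j, l}.
Read 'x': {g, h, i, j, l} → {g, h, i, j, k, l}.
Read 'y': {g, h, i, j, k, l} → {g, i, k, l, m}.
Read 'x': {g, i, k, l, m} → {g, h, i, j, k, l}.
Read 'y': {g, h, i, j, k, l} → {g, i, k, l, m}.
Read 'y': {g, i, k, l, m} → {g, i, l, m}.
Read 'y': {g, i, l, m} → {g, i, m}.

{g, i, m}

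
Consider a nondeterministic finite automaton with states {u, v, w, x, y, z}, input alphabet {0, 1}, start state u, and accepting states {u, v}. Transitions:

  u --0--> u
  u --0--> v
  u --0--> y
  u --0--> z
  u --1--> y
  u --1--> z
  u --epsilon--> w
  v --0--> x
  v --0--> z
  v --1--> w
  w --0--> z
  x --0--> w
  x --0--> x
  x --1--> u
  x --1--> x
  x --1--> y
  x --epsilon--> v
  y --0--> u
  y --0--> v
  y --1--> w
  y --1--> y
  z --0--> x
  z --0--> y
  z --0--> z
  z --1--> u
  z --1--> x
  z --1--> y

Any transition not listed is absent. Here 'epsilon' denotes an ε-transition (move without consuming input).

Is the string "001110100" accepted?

Yes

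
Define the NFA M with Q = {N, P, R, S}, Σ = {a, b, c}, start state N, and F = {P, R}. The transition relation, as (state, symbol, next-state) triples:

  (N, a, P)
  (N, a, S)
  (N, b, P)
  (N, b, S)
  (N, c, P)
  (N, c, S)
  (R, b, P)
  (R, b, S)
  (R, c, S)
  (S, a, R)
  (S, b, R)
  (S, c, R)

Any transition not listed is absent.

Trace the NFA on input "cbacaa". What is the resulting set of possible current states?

∅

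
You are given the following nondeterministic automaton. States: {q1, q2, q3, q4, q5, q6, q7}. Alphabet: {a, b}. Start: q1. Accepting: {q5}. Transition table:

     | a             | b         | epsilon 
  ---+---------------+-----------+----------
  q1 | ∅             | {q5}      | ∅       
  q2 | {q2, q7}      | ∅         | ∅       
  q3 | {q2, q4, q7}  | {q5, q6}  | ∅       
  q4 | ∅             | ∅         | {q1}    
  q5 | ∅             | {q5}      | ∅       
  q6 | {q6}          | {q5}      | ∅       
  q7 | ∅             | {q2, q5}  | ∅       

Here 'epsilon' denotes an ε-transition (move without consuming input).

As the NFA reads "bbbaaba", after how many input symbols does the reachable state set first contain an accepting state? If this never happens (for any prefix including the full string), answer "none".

Start in {q1}.
Read 'b': q1→{q5}; now {q5}.
None of the earlier sets intersect F, but {q5} does.

1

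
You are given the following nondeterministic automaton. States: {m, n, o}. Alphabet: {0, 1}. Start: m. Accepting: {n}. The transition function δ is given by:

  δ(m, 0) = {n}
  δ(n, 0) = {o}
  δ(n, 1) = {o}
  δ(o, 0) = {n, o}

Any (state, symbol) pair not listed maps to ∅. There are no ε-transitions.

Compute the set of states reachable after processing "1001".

Start in {m}.
Read '1': {m} → ∅.
The set is empty and remains empty for the remaining 3 symbols.

∅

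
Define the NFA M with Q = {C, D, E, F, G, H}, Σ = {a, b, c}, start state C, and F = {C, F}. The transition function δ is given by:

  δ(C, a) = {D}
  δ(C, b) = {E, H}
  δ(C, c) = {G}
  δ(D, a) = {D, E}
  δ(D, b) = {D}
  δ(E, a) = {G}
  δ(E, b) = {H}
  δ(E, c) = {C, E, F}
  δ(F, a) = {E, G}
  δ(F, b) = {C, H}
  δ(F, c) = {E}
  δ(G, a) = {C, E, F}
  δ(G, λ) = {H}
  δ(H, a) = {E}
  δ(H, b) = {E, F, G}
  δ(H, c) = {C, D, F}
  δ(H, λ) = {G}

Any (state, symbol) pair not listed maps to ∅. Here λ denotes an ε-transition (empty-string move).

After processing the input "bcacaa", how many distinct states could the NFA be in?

Start in {C}.
Read 'b': C→{E, H}; union {E, H}; ε-closure = {E, G, H}.
Read 'c': E→{C, E, F}, G→∅, H→{C, D, F}; now {C, D, E, F}.
Read 'a': C→{D}, D→{D, E}, E→{G}, F→{E, G}; union {D, E, G}; ε-closure = {D, E, G, H}.
Read 'c': D→∅, E→{C, E, F}, G→∅, H→{C, D, F}; now {C, D, E, F}.
Read 'a': C→{D}, D→{D, E}, E→{G}, F→{E, G}; union {D, E, G}; ε-closure = {D, E, G, H}.
Read 'a': D→{D, E}, E→{G}, G→{C, E, F}, H→{E}; union {C, D, E, F, G}; ε-closure = {C, D, E, F, G, H}.
That set has 6 states.

6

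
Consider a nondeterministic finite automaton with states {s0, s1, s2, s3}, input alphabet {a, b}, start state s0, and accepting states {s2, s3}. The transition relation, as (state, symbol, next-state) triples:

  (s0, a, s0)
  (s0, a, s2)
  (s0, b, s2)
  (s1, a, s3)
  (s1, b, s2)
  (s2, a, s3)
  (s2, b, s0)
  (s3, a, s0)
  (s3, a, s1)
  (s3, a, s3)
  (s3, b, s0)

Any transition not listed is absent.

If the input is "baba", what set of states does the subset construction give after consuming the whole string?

{s0, s2}

Start in {s0}.
Read 'b': {s0} → {s2}.
Read 'a': {s2} → {s3}.
Read 'b': {s3} → {s0}.
Read 'a': {s0} → {s0, s2}.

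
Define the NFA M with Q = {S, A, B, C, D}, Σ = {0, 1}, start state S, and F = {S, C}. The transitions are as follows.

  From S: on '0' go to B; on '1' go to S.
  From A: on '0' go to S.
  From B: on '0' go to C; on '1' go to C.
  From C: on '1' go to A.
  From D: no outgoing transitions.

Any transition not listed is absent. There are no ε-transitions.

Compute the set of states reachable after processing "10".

{B}

Start in {S}.
Read '1': S→{S}; now {S}.
Read '0': S→{B}; now {B}.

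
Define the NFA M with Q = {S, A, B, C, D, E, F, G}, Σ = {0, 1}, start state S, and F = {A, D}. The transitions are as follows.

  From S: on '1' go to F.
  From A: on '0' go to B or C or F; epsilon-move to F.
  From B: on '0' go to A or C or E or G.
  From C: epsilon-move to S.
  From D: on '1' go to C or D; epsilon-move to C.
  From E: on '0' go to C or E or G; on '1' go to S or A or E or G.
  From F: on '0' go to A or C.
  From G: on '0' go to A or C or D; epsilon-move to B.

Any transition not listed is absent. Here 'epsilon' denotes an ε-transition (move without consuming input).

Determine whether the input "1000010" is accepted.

Start in {S}.
Read '1': S→{F}; now {F}.
Read '0': F→{A, C}; union {A, C}; ε-closure = {S, A, C, F}.
Read '0': S→∅, A→{B, C, F}, C→∅, F→{A, C}; union {A, B, C, F}; ε-closure = {S, A, B, C, F}.
Read '0': S→∅, A→{B, C, F}, B→{A, C, E, G}, C→∅, F→{A, C}; union {A, B, C, E, F, G}; ε-closure = {S, A, B, C, E, F, G}.
Read '0': S→∅, A→{B, C, F}, B→{A, C, E, G}, C→∅, E→{C, E, G}, F→{A, C}, G→{A, C, D}; union {A, B, C, D, E, F, G}; ε-closure = {S, A, B, C, D, E, F, G}.
Read '1': S→{F}, A→∅, B→∅, C→∅, D→{C, D}, E→{S, A, E, G}, F→∅, G→∅; union {S, A, C, D, E, F, G}; ε-closure = {S, A, B, C, D, E, F, G}.
Read '0': S→∅, A→{B, C, F}, B→{A, C, E, G}, C→∅, D→∅, E→{C, E, G}, F→{A, C}, G→{A, C, D}; union {A, B, C, D, E, F, G}; ε-closure = {S, A, B, C, D, E, F, G}.
The final set {S, A, B, C, D, E, F, G} contains the accepting states A, D.

Yes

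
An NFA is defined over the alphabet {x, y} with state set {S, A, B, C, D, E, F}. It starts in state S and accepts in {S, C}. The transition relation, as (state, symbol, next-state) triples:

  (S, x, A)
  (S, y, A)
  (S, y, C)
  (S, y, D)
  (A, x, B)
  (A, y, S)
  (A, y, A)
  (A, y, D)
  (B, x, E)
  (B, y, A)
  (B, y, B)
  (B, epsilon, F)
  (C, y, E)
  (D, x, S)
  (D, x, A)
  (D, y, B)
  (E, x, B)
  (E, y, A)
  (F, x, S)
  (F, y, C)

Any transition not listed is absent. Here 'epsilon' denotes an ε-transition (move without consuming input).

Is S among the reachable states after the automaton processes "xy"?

Start in {S}.
Read 'x': S→{A}; now {A}.
Read 'y': A→{S, A, D}; now {S, A, D}.
State S is in {S, A, D}.

Yes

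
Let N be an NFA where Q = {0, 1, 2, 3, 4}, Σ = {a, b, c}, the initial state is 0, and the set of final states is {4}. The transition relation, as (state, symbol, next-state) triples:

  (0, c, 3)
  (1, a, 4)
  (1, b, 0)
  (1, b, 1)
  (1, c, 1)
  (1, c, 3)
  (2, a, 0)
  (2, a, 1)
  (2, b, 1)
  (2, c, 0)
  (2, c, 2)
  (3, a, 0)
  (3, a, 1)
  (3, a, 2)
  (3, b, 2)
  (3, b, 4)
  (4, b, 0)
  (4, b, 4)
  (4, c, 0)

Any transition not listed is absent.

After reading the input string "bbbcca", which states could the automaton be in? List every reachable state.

∅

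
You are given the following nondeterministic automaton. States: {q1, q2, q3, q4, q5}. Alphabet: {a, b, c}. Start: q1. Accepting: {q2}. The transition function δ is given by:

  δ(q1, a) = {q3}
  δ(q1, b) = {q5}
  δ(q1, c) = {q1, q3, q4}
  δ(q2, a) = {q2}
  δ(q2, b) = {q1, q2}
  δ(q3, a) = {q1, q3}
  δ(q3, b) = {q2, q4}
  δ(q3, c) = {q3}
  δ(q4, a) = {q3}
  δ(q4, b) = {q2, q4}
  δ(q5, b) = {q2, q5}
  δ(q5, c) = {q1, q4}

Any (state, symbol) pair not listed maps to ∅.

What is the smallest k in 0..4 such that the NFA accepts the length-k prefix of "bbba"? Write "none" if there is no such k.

2

Start in {q1}.
Read 'b': {q1} → {q5}.
Read 'b': {q5} → {q2, q5}.
None of the earlier sets intersect F, but {q2, q5} does.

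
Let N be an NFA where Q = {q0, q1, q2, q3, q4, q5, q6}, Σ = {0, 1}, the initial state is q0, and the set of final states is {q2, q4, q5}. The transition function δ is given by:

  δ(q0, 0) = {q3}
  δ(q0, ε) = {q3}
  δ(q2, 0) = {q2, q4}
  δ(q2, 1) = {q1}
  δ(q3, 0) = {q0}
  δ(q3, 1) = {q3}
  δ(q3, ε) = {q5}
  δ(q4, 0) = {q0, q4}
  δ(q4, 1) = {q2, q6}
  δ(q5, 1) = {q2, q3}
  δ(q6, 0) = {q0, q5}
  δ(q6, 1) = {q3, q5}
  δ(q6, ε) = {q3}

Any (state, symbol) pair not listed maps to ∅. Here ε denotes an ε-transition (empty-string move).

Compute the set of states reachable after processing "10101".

Start: ε-closure({q0}) = {q0, q3, q5}.
Read '1': {q0, q3, q5} → {q2, q3, q5}.
Read '0': {q2, q3, q5} → {q0, q2, q3, q4, q5}.
Read '1': {q0, q2, q3, q4, q5} → {q1, q2, q3, q5, q6}.
Read '0': {q1, q2, q3, q5, q6} → {q0, q2, q3, q4, q5}.
Read '1': {q0, q2, q3, q4, q5} → {q1, q2, q3, q5, q6}.

{q1, q2, q3, q5, q6}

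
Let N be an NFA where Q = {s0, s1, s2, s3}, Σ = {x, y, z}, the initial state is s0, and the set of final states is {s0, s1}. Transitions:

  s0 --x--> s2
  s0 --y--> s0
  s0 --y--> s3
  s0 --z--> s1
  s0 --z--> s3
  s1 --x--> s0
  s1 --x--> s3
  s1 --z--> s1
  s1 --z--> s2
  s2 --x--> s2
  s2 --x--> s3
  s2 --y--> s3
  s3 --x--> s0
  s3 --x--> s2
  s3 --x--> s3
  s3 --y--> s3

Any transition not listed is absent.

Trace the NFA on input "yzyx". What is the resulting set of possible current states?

{s0, s2, s3}

Start in {s0}.
Read 'y': s0→{s0, s3}; now {s0, s3}.
Read 'z': s0→{s1, s3}, s3→∅; now {s1, s3}.
Read 'y': s1→∅, s3→{s3}; now {s3}.
Read 'x': s3→{s0, s2, s3}; now {s0, s2, s3}.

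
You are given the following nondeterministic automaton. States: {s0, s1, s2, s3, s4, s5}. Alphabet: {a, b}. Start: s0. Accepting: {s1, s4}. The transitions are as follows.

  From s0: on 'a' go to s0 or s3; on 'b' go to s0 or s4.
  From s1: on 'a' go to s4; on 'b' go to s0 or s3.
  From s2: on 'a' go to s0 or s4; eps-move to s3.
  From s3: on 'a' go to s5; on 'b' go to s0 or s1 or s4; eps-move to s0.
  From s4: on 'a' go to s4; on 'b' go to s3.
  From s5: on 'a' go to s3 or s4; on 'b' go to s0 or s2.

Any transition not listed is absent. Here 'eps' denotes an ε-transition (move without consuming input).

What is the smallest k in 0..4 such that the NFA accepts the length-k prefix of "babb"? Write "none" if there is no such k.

Start in {s0}.
Read 'b': {s0} → {s0, s4}.
None of the earlier sets intersect F, but {s0, s4} does.

1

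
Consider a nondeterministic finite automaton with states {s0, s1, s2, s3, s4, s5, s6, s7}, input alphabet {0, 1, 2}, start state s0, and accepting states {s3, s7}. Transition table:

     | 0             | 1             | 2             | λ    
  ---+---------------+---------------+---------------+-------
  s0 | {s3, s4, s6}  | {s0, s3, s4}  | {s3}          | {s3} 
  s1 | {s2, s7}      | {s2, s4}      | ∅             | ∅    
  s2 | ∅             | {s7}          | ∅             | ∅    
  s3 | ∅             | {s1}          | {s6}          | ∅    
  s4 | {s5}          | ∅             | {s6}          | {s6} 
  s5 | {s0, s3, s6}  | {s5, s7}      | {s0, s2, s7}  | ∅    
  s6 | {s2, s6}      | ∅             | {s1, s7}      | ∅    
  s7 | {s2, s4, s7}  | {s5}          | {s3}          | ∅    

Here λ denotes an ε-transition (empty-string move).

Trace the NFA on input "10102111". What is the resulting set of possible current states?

Start: ε-closure({s0}) = {s0, s3}.
Read '1': {s0, s3} → {s0, s1, s3, s4, s6}.
Read '0': {s0, s1, s3, s4, s6} → {s2, s3, s4, s5, s6, s7}.
Read '1': {s2, s3, s4, s5, s6, s7} → {s1, s5, s7}.
Read '0': {s1, s5, s7} → {s0, s2, s3, s4, s6, s7}.
Read '2': {s0, s2, s3, s4, s6, s7} → {s1, s3, s6, s7}.
Read '1': {s1, s3, s6, s7} → {s1, s2, s4, s5, s6}.
Read '1': {s1, s2, s4, s5, s6} → {s2, s4, s5, s6, s7}.
Read '1': {s2, s4, s5, s6, s7} → {s5, s7}.

{s5, s7}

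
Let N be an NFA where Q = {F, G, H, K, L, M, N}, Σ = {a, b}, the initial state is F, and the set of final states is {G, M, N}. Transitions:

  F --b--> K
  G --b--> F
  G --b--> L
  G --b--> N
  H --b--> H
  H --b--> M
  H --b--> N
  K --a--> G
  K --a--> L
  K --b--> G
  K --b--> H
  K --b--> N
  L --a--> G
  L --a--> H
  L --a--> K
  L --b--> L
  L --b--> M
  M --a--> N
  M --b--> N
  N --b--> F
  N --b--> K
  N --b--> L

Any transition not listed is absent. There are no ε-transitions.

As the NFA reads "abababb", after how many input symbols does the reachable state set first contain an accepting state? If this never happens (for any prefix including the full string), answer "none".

none

Start in {F}.
Read 'a': F→∅; now ∅.
The set is empty and remains empty for the remaining 6 symbols.
No reachable set along the way intersects F.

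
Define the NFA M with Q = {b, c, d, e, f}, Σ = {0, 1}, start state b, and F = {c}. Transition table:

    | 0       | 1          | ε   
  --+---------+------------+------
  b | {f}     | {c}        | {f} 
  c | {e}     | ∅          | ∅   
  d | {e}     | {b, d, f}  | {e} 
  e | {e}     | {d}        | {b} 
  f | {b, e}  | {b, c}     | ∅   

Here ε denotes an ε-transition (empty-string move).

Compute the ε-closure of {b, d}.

Begin with {b, d}.
ε-move b → f; add f.
ε-move d → e; add e.

{b, d, e, f}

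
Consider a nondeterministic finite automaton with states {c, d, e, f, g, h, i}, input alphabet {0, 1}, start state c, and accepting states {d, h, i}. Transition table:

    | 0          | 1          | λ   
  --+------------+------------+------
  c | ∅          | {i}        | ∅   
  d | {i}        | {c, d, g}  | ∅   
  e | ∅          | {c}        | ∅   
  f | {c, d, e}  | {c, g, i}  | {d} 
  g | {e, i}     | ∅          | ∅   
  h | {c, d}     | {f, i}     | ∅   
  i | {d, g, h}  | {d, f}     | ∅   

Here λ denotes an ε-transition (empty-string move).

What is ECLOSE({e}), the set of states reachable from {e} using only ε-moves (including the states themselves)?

Begin with {e}.
No ε-moves leave this set, so the closure equals the set itself.

{e}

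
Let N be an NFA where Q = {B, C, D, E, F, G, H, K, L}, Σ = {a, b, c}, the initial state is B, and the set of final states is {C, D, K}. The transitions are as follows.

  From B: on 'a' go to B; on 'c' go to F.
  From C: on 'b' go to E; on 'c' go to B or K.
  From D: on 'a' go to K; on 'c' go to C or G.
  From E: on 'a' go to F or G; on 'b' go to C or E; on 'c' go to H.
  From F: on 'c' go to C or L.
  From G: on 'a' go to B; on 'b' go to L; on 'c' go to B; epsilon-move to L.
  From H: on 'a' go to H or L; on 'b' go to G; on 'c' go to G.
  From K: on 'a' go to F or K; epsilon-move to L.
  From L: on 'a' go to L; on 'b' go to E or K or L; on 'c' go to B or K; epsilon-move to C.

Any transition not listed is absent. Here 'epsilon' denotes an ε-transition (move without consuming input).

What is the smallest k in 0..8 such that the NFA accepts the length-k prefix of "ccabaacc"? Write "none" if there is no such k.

2

Start in {B}.
Read 'c': {B} → {F}.
Read 'c': {F} → {C, L}.
None of the earlier sets intersect F, but {C, L} does.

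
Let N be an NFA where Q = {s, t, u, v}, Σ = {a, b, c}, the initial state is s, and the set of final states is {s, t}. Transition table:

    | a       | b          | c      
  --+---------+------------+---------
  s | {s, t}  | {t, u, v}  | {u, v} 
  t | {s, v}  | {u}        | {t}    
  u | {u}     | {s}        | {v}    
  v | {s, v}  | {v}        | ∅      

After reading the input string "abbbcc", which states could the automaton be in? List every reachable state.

{t, v}

Start in {s}.
Read 'a': s→{s, t}; now {s, t}.
Read 'b': s→{t, u, v}, t→{u}; now {t, u, v}.
Read 'b': t→{u}, u→{s}, v→{v}; now {s, u, v}.
Read 'b': s→{t, u, v}, u→{s}, v→{v}; now {s, t, u, v}.
Read 'c': s→{u, v}, t→{t}, u→{v}, v→∅; now {t, u, v}.
Read 'c': t→{t}, u→{v}, v→∅; now {t, v}.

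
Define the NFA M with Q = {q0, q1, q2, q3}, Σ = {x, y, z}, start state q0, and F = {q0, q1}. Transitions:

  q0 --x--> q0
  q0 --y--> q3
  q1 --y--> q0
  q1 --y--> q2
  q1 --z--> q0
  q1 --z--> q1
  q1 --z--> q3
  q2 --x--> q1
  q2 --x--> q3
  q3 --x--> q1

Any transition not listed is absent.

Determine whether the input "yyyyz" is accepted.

No

Start in {q0}.
Read 'y': {q0} → {q3}.
Read 'y': {q3} → ∅.
The set is empty and remains empty for the remaining 3 symbols.
The final set ∅ contains no accepting state.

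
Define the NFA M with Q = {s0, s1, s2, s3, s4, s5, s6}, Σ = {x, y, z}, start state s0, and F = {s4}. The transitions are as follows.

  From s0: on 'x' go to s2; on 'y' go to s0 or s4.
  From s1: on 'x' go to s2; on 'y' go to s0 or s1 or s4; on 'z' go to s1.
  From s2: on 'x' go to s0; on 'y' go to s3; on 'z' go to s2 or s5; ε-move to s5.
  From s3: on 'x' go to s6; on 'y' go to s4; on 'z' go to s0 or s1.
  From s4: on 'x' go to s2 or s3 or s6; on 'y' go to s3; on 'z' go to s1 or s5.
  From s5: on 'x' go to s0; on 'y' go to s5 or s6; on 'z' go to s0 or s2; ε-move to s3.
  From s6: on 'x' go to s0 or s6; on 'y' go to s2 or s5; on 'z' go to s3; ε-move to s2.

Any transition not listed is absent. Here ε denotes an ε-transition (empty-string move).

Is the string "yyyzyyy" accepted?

Start in {s0}.
Read 'y': s0→{s0, s4}; now {s0, s4}.
Read 'y': s0→{s0, s4}, s4→{s3}; now {s0, s3, s4}.
Read 'y': s0→{s0, s4}, s3→{s4}, s4→{s3}; now {s0, s3, s4}.
Read 'z': s0→∅, s3→{s0, s1}, s4→{s1, s5}; union {s0, s1, s5}; ε-closure = {s0, s1, s3, s5}.
Read 'y': s0→{s0, s4}, s1→{s0, s1, s4}, s3→{s4}, s5→{s5, s6}; union {s0, s1, s4, s5, s6}; ε-closure = {s0, s1, s2, s3, s4, s5, s6}.
Read 'y': s0→{s0, s4}, s1→{s0, s1, s4}, s2→{s3}, s3→{s4}, s4→{s3}, s5→{s5, s6}, s6→{s2, s5}; now {s0, s1, s2, s3, s4, s5, s6}.
Read 'y': s0→{s0, s4}, s1→{s0, s1, s4}, s2→{s3}, s3→{s4}, s4→{s3}, s5→{s5, s6}, s6→{s2, s5}; now {s0, s1, s2, s3, s4, s5, s6}.
The final set {s0, s1, s2, s3, s4, s5, s6} contains the accepting state s4.

Yes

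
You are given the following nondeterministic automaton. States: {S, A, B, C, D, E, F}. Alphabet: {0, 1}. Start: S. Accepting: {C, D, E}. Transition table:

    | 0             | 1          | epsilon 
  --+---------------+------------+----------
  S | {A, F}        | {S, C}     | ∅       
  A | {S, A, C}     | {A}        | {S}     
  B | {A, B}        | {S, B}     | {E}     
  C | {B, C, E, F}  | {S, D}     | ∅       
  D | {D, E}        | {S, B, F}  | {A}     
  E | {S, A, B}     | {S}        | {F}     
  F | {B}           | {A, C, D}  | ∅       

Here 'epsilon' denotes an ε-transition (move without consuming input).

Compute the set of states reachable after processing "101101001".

{S, A, B, C, D, E, F}

Start in {S}.
Read '1': {S} → {S, C}.
Read '0': {S, C} → {S, A, B, C, E, F}.
Read '1': {S, A, B, C, E, F} → {S, A, B, C, D, E, F}.
Read '1': {S, A, B, C, D, E, F} → {S, A, B, C, D, E, F}.
Read '0': {S, A, B, C, D, E, F} → {S, A, B, C, D, E, F}.
Read '1': {S, A, B, C, D, E, F} → {S, A, B, C, D, E, F}.
Read '0': {S, A, B, C, D, E, F} → {S, A, B, C, D, E, F}.
Read '0': {S, A, B, C, D, E, F} → {S, A, B, C, D, E, F}.
Read '1': {S, A, B, C, D, E, F} → {S, A, B, C, D, E, F}.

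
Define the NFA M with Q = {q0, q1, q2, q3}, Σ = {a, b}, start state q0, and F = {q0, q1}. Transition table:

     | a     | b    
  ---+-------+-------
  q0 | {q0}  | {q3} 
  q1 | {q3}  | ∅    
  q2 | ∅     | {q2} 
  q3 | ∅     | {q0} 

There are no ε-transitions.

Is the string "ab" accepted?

No

Start in {q0}.
Read 'a': {q0} → {q0}.
Read 'b': {q0} → {q3}.
The final set {q3} contains no accepting state.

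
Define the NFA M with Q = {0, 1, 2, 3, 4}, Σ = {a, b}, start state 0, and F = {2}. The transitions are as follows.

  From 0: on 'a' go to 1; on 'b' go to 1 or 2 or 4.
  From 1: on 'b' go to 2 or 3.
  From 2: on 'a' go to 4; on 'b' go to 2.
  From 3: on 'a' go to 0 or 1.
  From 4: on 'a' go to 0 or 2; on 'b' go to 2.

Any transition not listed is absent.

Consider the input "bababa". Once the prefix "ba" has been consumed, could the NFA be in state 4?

Yes

Start in {0}.
Read 'b': 0→{1, 2, 4}; now {1, 2, 4}.
Read 'a': 1→∅, 2→{4}, 4→{0, 2}; now {0, 2, 4}.
State 4 is in {0, 2, 4}.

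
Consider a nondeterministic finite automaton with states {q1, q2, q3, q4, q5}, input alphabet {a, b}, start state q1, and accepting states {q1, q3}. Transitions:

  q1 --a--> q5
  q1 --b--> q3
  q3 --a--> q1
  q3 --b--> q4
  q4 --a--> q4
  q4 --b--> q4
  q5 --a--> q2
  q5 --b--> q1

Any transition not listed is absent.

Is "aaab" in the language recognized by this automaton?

Start in {q1}.
Read 'a': {q1} → {q5}.
Read 'a': {q5} → {q2}.
Read 'a': {q2} → ∅.
The set is empty and remains empty for the remaining 1 symbol.
The final set ∅ contains no accepting state.

No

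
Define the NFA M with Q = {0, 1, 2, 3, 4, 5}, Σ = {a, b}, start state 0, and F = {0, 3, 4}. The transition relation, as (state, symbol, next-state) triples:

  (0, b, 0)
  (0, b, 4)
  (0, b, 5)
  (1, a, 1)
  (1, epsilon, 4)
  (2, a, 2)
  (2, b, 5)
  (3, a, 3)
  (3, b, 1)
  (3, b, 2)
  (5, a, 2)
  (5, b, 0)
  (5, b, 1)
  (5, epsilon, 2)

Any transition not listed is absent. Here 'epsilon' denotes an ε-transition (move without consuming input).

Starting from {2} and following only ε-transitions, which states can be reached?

{2}

Begin with {2}.
No ε-moves leave this set, so the closure equals the set itself.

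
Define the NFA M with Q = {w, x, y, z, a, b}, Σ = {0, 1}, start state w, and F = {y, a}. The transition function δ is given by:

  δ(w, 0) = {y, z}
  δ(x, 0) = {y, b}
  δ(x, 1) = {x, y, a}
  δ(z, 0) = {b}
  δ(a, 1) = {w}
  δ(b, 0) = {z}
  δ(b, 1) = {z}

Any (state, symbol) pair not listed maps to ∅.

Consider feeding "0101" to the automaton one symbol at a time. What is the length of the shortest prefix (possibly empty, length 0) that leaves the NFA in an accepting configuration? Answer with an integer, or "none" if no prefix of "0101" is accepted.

1

Start in {w}.
Read '0': w→{y, z}; now {y, z}.
None of the earlier sets intersect F, but {y, z} does.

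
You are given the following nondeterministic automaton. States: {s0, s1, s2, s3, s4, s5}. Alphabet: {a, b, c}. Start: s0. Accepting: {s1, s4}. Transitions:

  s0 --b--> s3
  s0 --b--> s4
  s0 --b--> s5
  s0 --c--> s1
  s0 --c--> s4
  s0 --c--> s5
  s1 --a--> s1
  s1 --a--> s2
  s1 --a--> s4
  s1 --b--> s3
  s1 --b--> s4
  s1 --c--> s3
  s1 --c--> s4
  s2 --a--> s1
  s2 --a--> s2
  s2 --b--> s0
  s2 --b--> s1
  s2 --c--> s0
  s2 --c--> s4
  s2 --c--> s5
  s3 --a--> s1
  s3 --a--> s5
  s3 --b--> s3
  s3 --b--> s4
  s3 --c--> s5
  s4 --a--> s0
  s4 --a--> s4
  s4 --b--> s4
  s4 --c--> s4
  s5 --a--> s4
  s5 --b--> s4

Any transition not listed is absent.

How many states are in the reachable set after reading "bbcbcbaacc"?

2

Start in {s0}.
Read 'b': {s0} → {s3, s4, s5}.
Read 'b': {s3, s4, s5} → {s3, s4}.
Read 'c': {s3, s4} → {s4, s5}.
Read 'b': {s4, s5} → {s4}.
Read 'c': {s4} → {s4}.
Read 'b': {s4} → {s4}.
Read 'a': {s4} → {s0, s4}.
Read 'a': {s0, s4} → {s0, s4}.
Read 'c': {s0, s4} → {s1, s4, s5}.
Read 'c': {s1, s4, s5} → {s3, s4}.
That set has 2 states.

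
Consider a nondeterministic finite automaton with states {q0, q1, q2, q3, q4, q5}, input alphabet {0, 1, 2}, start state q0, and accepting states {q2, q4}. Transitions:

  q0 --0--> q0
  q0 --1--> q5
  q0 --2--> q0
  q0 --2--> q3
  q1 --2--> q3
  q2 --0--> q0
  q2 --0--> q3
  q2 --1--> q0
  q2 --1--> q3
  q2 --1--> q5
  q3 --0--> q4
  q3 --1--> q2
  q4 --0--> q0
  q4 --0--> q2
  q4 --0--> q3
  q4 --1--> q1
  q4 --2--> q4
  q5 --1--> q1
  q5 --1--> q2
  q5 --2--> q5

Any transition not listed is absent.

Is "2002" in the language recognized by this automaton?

No

Start in {q0}.
Read '2': q0→{q0, q3}; now {q0, q3}.
Read '0': q0→{q0}, q3→{q4}; now {q0, q4}.
Read '0': q0→{q0}, q4→{q0, q2, q3}; now {q0, q2, q3}.
Read '2': q0→{q0, q3}, q2→∅, q3→∅; now {q0, q3}.
The final set {q0, q3} contains no accepting state.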